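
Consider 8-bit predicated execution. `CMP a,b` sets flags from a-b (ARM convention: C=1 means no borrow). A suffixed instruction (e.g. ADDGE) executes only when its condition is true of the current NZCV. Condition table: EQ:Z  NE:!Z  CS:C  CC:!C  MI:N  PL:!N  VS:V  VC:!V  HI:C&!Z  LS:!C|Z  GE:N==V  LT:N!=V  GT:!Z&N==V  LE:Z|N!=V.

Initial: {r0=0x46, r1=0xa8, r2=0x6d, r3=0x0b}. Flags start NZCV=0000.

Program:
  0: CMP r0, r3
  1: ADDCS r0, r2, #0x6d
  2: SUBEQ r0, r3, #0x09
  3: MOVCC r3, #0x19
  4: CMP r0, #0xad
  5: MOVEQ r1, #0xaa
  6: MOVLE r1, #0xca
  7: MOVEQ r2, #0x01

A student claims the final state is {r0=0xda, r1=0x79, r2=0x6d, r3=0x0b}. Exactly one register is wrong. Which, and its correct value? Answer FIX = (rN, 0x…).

0: ✓ CMP  NZCV=0010
1: ✓ ADDCS  r0←0xda
2: · SUBEQ
3: · MOVCC
4: ✓ CMP  NZCV=0010
5: · MOVEQ
6: · MOVLE
7: · MOVEQ

FIX = (r1, 0xa8)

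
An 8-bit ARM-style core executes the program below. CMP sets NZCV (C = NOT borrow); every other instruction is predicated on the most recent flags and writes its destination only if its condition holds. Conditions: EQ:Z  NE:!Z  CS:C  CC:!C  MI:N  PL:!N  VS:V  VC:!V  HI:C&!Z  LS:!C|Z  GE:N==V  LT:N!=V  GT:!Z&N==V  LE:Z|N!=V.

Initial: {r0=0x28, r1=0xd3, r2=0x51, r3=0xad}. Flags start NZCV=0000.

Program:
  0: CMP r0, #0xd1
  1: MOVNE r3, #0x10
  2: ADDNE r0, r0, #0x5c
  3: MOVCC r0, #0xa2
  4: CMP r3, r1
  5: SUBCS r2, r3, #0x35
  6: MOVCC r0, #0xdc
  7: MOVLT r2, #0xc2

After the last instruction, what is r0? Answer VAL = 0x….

VAL = 0xdc

0: ✓ CMP  NZCV=0000
1: ✓ MOVNE  r3←0x10
2: ✓ ADDNE  r0←0x84
3: ✓ MOVCC  r0←0xa2
4: ✓ CMP  NZCV=0000
5: · SUBCS
6: ✓ MOVCC  r0←0xdc
7: · MOVLT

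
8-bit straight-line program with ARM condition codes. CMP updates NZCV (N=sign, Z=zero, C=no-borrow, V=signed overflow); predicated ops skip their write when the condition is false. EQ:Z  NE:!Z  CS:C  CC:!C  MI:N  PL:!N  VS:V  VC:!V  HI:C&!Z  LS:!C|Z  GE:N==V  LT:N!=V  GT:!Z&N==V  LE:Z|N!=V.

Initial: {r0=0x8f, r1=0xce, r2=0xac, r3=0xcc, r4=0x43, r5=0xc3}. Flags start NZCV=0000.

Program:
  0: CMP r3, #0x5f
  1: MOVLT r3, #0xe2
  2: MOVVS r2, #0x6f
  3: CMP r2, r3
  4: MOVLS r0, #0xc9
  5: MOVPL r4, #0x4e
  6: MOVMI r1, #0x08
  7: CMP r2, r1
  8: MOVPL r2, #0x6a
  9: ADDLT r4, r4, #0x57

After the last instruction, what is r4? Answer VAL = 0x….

[0] flags=0011 → (cmp)
[1] flags=0011 LT?T → r3=0xe2
[2] flags=0011 VS?T → r2=0x6f
[3] flags=1001 → (cmp)
[4] flags=1001 LS?T → r0=0xc9
[5] flags=1001 PL?F → skip
[6] flags=1001 MI?T → r1=0x08
[7] flags=0010 → (cmp)
[8] flags=0010 PL?T → r2=0x6a
[9] flags=0010 LT?F → skip

VAL = 0x43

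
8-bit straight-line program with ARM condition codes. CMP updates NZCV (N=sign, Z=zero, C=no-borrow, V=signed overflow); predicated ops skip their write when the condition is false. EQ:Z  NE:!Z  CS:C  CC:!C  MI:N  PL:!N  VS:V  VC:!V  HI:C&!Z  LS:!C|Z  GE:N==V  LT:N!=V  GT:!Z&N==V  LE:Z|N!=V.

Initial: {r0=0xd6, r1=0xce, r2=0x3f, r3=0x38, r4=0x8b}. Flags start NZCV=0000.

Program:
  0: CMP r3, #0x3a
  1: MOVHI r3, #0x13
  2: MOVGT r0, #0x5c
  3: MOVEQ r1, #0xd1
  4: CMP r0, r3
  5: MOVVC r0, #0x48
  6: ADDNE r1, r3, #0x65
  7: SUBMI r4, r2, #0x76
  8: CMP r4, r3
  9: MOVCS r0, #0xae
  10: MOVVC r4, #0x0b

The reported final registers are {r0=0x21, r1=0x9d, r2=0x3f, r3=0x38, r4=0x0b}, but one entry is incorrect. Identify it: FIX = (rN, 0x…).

FIX = (r0, 0xae)

0: ✓ CMP  NZCV=1000
1: · MOVHI
2: · MOVGT
3: · MOVEQ
4: ✓ CMP  NZCV=1010
5: ✓ MOVVC  r0←0x48
6: ✓ ADDNE  r1←0x9d
7: ✓ SUBMI  r4←0xc9
8: ✓ CMP  NZCV=1010
9: ✓ MOVCS  r0←0xae
10: ✓ MOVVC  r4←0x0b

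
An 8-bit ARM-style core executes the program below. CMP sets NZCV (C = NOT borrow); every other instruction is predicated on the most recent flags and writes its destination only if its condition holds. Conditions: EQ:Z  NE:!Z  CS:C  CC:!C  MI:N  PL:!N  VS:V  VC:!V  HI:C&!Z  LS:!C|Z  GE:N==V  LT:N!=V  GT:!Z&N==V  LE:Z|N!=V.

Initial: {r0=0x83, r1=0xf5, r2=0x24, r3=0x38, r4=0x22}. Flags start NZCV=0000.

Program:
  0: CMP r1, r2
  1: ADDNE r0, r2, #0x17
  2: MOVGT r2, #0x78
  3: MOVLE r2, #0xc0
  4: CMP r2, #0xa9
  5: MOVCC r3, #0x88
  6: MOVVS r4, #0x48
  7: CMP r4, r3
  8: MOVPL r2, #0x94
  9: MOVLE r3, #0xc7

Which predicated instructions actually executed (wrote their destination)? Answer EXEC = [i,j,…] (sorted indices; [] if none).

[0] flags=1010 → (cmp)
[1] flags=1010 NE?T → r0=0x3b
[2] flags=1010 GT?F → skip
[3] flags=1010 LE?T → r2=0xc0
[4] flags=0010 → (cmp)
[5] flags=0010 CC?F → skip
[6] flags=0010 VS?F → skip
[7] flags=1000 → (cmp)
[8] flags=1000 PL?F → skip
[9] flags=1000 LE?T → r3=0xc7

EXEC = [1,3,9]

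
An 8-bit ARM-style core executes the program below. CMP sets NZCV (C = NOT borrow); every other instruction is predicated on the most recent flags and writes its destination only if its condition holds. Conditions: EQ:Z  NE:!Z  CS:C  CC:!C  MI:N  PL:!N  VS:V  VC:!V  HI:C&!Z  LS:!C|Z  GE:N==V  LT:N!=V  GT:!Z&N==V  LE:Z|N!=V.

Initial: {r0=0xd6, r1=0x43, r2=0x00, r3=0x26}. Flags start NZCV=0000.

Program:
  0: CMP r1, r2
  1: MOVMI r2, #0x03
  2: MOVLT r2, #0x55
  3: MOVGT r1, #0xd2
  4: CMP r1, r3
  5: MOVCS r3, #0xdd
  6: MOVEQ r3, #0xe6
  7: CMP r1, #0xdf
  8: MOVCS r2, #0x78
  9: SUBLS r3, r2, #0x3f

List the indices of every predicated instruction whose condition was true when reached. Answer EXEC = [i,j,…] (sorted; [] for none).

0: ✓ CMP  NZCV=0010
1: · MOVMI
2: · MOVLT
3: ✓ MOVGT  r1←0xd2
4: ✓ CMP  NZCV=1010
5: ✓ MOVCS  r3←0xdd
6: · MOVEQ
7: ✓ CMP  NZCV=1000
8: · MOVCS
9: ✓ SUBLS  r3←0xc1

EXEC = [3,5,9]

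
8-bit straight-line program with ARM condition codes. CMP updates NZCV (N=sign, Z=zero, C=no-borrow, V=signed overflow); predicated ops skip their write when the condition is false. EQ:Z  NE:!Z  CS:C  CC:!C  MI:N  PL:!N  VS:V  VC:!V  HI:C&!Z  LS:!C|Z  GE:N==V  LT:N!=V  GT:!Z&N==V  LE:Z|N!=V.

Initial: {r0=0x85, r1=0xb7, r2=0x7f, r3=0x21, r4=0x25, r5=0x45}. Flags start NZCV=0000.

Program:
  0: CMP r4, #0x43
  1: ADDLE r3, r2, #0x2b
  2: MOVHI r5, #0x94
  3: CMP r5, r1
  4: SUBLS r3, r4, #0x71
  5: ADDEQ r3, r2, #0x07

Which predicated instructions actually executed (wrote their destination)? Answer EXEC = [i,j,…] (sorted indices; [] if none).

EXEC = [1,4]

0: ✓ CMP  NZCV=1000
1: ✓ ADDLE  r3←0xaa
2: · MOVHI
3: ✓ CMP  NZCV=1001
4: ✓ SUBLS  r3←0xb4
5: · ADDEQ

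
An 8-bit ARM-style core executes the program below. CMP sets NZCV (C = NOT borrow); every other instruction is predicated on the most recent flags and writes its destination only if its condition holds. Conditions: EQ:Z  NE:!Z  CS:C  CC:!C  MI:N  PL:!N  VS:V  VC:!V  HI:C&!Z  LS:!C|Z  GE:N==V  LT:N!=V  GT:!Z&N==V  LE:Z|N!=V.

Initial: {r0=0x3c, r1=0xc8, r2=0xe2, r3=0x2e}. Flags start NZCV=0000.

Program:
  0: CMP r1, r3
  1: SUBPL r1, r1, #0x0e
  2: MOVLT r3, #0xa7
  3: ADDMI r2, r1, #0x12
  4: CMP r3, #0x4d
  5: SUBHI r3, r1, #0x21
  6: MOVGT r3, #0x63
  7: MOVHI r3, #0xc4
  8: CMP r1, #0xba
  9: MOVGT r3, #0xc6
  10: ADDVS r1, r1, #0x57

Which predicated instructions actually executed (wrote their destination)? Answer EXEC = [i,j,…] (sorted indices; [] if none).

EXEC = [2,3,5,7,9]

0: ✓ CMP  NZCV=1010
1: · SUBPL
2: ✓ MOVLT  r3←0xa7
3: ✓ ADDMI  r2←0xda
4: ✓ CMP  NZCV=0011
5: ✓ SUBHI  r3←0xa7
6: · MOVGT
7: ✓ MOVHI  r3←0xc4
8: ✓ CMP  NZCV=0010
9: ✓ MOVGT  r3←0xc6
10: · ADDVS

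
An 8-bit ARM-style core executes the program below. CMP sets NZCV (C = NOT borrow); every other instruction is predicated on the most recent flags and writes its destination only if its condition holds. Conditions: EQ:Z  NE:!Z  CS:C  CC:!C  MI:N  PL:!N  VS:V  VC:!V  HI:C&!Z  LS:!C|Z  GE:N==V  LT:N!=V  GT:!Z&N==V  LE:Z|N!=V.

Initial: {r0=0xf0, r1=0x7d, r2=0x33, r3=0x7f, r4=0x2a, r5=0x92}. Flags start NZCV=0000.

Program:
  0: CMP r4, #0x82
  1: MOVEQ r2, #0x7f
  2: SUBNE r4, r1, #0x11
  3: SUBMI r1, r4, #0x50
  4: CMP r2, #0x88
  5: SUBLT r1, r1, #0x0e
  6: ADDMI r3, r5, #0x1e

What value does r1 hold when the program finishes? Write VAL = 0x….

VAL = 0x1c

0: ✓ CMP  NZCV=1001
1: · MOVEQ
2: ✓ SUBNE  r4←0x6c
3: ✓ SUBMI  r1←0x1c
4: ✓ CMP  NZCV=1001
5: · SUBLT
6: ✓ ADDMI  r3←0xb0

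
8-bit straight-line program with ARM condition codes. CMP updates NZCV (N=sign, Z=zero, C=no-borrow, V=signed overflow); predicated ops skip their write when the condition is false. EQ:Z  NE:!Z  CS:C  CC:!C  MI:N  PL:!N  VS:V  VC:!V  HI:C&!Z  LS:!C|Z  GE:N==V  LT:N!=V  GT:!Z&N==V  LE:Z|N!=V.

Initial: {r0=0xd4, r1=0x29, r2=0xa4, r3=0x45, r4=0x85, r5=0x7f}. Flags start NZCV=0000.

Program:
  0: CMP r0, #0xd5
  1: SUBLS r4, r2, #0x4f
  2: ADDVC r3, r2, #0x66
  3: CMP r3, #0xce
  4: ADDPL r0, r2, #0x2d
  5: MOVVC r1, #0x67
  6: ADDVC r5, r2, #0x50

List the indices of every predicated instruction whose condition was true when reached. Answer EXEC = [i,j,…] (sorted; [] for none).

0: ✓ CMP  NZCV=1000
1: ✓ SUBLS  r4←0x55
2: ✓ ADDVC  r3←0x0a
3: ✓ CMP  NZCV=0000
4: ✓ ADDPL  r0←0xd1
5: ✓ MOVVC  r1←0x67
6: ✓ ADDVC  r5←0xf4

EXEC = [1,2,4,5,6]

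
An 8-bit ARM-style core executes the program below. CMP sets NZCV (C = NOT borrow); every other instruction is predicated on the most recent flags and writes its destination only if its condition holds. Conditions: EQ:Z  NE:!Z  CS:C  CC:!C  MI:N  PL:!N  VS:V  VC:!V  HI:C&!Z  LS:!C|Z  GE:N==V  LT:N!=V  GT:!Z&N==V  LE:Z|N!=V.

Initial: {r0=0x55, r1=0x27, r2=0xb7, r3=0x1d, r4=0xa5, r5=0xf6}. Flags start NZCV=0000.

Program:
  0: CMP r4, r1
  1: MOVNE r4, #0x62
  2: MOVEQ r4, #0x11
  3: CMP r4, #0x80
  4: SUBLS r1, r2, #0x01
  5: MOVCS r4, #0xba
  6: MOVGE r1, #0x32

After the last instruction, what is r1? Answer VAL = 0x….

[0] flags=0011 → (cmp)
[1] flags=0011 NE?T → r4=0x62
[2] flags=0011 EQ?F → skip
[3] flags=1001 → (cmp)
[4] flags=1001 LS?T → r1=0xb6
[5] flags=1001 CS?F → skip
[6] flags=1001 GE?T → r1=0x32

VAL = 0x32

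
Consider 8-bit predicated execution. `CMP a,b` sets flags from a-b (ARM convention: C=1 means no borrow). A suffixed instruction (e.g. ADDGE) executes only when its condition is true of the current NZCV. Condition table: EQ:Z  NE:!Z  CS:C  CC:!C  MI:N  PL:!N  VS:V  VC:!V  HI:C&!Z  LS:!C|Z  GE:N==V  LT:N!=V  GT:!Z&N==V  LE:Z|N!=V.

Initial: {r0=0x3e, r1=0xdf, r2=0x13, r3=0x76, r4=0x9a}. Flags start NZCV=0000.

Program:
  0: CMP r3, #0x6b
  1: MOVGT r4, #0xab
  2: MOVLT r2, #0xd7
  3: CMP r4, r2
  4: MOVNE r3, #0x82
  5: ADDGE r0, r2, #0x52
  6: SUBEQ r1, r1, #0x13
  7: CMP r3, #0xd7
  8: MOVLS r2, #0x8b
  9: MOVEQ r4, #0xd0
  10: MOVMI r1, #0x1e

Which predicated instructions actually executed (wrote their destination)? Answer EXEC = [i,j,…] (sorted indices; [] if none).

[0] flags=0010 → (cmp)
[1] flags=0010 GT?T → r4=0xab
[2] flags=0010 LT?F → skip
[3] flags=1010 → (cmp)
[4] flags=1010 NE?T → r3=0x82
[5] flags=1010 GE?F → skip
[6] flags=1010 EQ?F → skip
[7] flags=1000 → (cmp)
[8] flags=1000 LS?T → r2=0x8b
[9] flags=1000 EQ?F → skip
[10] flags=1000 MI?T → r1=0x1e

EXEC = [1,4,8,10]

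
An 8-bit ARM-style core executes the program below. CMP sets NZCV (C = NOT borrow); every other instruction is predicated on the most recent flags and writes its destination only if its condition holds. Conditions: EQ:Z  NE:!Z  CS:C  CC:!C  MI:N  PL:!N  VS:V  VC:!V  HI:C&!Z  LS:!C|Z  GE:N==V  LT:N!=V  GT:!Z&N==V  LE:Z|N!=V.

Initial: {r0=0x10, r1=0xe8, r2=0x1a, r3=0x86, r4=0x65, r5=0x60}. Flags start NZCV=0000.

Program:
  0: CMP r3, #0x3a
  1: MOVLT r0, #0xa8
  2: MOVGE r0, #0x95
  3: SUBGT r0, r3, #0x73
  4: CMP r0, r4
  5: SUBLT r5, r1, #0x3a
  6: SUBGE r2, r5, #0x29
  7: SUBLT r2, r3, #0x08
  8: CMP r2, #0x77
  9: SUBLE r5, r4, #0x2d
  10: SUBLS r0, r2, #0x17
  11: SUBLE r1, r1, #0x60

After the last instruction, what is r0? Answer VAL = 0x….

[0] flags=0011 → (cmp)
[1] flags=0011 LT?T → r0=0xa8
[2] flags=0011 GE?F → skip
[3] flags=0011 GT?F → skip
[4] flags=0011 → (cmp)
[5] flags=0011 LT?T → r5=0xae
[6] flags=0011 GE?F → skip
[7] flags=0011 LT?T → r2=0x7e
[8] flags=0010 → (cmp)
[9] flags=0010 LE?F → skip
[10] flags=0010 LS?F → skip
[11] flags=0010 LE?F → skip

VAL = 0xa8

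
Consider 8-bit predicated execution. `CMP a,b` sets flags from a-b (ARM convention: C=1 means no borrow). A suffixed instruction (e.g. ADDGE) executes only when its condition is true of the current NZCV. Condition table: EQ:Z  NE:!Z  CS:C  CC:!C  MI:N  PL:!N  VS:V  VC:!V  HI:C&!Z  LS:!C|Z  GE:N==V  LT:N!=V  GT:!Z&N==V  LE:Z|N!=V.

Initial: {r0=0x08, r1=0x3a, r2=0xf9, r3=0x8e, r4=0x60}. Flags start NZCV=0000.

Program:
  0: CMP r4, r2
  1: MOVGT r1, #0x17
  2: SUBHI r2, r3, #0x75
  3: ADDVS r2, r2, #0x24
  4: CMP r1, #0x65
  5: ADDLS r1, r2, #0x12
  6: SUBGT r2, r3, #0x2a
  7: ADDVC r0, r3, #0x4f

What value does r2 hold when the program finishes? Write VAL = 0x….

VAL = 0xf9

[0] flags=0000 → (cmp)
[1] flags=0000 GT?T → r1=0x17
[2] flags=0000 HI?F → skip
[3] flags=0000 VS?F → skip
[4] flags=1000 → (cmp)
[5] flags=1000 LS?T → r1=0x0b
[6] flags=1000 GT?F → skip
[7] flags=1000 VC?T → r0=0xdd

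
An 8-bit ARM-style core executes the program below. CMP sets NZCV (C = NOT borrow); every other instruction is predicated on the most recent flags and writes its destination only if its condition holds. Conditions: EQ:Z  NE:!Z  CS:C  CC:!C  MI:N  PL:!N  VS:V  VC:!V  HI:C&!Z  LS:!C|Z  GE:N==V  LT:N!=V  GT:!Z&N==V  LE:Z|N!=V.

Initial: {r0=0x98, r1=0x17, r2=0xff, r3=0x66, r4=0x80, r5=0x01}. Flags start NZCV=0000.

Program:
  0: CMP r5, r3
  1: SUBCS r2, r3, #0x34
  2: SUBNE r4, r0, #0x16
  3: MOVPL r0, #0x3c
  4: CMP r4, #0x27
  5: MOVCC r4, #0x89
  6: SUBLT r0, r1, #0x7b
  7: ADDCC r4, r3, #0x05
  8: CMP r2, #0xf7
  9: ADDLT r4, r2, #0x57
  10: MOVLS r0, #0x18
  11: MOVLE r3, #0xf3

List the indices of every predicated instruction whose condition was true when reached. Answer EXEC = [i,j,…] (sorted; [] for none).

0: ✓ CMP  NZCV=1000
1: · SUBCS
2: ✓ SUBNE  r4←0x82
3: · MOVPL
4: ✓ CMP  NZCV=0011
5: · MOVCC
6: ✓ SUBLT  r0←0x9c
7: · ADDCC
8: ✓ CMP  NZCV=0010
9: · ADDLT
10: · MOVLS
11: · MOVLE

EXEC = [2,6]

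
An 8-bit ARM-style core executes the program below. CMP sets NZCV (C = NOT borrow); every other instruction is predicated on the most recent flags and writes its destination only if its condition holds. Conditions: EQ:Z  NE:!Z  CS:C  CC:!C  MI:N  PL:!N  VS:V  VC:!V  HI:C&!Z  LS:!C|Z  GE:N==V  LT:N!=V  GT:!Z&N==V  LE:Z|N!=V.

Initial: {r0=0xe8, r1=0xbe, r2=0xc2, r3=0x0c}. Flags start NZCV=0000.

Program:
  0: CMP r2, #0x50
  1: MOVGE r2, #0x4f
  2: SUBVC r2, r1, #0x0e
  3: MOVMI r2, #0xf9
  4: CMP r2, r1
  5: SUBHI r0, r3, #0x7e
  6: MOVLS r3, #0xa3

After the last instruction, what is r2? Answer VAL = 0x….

VAL = 0xc2

[0] flags=0011 → (cmp)
[1] flags=0011 GE?F → skip
[2] flags=0011 VC?F → skip
[3] flags=0011 MI?F → skip
[4] flags=0010 → (cmp)
[5] flags=0010 HI?T → r0=0x8e
[6] flags=0010 LS?F → skip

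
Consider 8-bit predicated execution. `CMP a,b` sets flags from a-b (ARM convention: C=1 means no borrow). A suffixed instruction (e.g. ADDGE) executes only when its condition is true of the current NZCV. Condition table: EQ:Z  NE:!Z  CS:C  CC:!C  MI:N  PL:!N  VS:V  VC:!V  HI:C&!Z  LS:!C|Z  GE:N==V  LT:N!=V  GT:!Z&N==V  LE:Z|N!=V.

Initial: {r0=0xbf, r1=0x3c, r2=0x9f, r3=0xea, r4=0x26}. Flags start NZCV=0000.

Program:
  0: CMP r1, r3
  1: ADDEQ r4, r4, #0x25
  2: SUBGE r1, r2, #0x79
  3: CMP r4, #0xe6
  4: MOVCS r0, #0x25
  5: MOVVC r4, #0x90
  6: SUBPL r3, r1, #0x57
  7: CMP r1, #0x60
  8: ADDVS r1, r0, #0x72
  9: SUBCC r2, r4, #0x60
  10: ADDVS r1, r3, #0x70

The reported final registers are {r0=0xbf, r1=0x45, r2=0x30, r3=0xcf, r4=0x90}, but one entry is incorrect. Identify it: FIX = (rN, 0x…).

FIX = (r1, 0x26)

0: ✓ CMP  NZCV=0000
1: · ADDEQ
2: ✓ SUBGE  r1←0x26
3: ✓ CMP  NZCV=0000
4: · MOVCS
5: ✓ MOVVC  r4←0x90
6: ✓ SUBPL  r3←0xcf
7: ✓ CMP  NZCV=1000
8: · ADDVS
9: ✓ SUBCC  r2←0x30
10: · ADDVS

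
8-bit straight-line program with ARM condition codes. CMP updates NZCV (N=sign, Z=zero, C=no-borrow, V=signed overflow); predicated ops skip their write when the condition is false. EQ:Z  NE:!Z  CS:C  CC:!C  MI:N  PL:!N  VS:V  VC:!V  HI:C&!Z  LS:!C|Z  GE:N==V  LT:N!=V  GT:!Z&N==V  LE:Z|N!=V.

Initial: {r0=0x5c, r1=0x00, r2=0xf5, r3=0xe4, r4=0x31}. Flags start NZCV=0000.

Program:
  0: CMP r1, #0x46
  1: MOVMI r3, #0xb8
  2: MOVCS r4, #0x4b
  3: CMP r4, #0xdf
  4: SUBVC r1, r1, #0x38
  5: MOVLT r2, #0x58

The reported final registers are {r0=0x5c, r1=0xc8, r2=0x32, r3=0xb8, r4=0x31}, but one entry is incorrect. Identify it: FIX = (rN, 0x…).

FIX = (r2, 0xf5)

[0] flags=1000 → (cmp)
[1] flags=1000 MI?T → r3=0xb8
[2] flags=1000 CS?F → skip
[3] flags=0000 → (cmp)
[4] flags=0000 VC?T → r1=0xc8
[5] flags=0000 LT?F → skip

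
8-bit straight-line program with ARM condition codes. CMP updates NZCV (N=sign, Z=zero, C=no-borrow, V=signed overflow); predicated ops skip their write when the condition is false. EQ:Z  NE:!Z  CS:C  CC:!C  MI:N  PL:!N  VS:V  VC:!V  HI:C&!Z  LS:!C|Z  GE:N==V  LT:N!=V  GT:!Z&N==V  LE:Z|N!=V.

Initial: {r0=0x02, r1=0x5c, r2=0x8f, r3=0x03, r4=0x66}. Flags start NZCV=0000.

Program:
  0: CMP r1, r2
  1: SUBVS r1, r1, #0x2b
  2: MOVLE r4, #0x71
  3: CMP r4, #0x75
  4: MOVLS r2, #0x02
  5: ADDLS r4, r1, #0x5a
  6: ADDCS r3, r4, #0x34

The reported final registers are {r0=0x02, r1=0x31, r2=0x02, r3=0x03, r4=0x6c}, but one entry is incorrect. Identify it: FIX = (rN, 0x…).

[0] flags=1001 → (cmp)
[1] flags=1001 VS?T → r1=0x31
[2] flags=1001 LE?F → skip
[3] flags=1000 → (cmp)
[4] flags=1000 LS?T → r2=0x02
[5] flags=1000 LS?T → r4=0x8b
[6] flags=1000 CS?F → skip

FIX = (r4, 0x8b)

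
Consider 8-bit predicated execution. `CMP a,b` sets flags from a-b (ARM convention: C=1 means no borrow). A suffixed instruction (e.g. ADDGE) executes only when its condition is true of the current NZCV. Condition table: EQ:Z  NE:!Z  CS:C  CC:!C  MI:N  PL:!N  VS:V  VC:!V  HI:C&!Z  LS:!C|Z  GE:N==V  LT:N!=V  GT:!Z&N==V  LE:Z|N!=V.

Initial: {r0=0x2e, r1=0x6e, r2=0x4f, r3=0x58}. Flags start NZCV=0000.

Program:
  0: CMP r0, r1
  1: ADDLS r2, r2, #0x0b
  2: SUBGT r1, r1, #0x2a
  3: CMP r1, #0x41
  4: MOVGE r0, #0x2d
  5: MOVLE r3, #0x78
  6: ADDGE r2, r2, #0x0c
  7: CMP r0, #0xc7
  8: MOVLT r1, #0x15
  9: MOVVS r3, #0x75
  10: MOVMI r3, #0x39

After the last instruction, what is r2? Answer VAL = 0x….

VAL = 0x66

0: ✓ CMP  NZCV=1000
1: ✓ ADDLS  r2←0x5a
2: · SUBGT
3: ✓ CMP  NZCV=0010
4: ✓ MOVGE  r0←0x2d
5: · MOVLE
6: ✓ ADDGE  r2←0x66
7: ✓ CMP  NZCV=0000
8: · MOVLT
9: · MOVVS
10: · MOVMI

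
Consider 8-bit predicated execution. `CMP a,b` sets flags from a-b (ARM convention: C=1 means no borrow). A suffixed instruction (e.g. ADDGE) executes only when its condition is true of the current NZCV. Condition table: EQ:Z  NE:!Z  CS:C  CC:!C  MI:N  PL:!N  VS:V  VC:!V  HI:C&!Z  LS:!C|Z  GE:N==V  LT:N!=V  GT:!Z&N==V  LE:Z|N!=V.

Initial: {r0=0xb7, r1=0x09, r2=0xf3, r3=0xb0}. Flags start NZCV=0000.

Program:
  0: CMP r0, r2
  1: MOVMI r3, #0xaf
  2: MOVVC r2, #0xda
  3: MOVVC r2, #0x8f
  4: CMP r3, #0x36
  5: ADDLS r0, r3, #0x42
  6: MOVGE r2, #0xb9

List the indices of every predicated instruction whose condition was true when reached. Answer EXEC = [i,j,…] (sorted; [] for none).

[0] flags=1000 → (cmp)
[1] flags=1000 MI?T → r3=0xaf
[2] flags=1000 VC?T → r2=0xda
[3] flags=1000 VC?T → r2=0x8f
[4] flags=0011 → (cmp)
[5] flags=0011 LS?F → skip
[6] flags=0011 GE?F → skip

EXEC = [1,2,3]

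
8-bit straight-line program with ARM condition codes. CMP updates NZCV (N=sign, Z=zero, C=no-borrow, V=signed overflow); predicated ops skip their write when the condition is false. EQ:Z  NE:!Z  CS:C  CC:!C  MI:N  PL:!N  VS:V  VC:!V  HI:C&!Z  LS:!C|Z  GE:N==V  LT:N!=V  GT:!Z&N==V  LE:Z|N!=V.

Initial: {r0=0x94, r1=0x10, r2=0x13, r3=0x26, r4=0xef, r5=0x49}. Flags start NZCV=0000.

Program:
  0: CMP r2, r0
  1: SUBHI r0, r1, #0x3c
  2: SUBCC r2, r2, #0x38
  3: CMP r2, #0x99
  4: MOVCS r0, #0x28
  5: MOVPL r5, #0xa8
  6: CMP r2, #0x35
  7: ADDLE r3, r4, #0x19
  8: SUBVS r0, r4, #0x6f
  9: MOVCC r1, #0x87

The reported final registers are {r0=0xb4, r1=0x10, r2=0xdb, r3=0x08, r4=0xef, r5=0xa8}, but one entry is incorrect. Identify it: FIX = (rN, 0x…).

FIX = (r0, 0x28)

0: ✓ CMP  NZCV=0000
1: · SUBHI
2: ✓ SUBCC  r2←0xdb
3: ✓ CMP  NZCV=0010
4: ✓ MOVCS  r0←0x28
5: ✓ MOVPL  r5←0xa8
6: ✓ CMP  NZCV=1010
7: ✓ ADDLE  r3←0x08
8: · SUBVS
9: · MOVCC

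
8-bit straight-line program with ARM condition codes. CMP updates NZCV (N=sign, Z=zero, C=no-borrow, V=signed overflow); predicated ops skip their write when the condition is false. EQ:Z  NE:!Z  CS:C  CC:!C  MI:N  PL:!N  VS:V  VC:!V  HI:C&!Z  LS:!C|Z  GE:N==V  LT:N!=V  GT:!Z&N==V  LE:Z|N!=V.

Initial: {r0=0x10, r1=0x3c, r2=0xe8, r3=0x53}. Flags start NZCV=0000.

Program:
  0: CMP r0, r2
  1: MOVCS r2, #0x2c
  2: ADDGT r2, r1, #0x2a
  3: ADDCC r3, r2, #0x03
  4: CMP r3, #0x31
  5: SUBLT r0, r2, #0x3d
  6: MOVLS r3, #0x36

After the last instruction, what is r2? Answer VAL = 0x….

VAL = 0x66

0: ✓ CMP  NZCV=0000
1: · MOVCS
2: ✓ ADDGT  r2←0x66
3: ✓ ADDCC  r3←0x69
4: ✓ CMP  NZCV=0010
5: · SUBLT
6: · MOVLS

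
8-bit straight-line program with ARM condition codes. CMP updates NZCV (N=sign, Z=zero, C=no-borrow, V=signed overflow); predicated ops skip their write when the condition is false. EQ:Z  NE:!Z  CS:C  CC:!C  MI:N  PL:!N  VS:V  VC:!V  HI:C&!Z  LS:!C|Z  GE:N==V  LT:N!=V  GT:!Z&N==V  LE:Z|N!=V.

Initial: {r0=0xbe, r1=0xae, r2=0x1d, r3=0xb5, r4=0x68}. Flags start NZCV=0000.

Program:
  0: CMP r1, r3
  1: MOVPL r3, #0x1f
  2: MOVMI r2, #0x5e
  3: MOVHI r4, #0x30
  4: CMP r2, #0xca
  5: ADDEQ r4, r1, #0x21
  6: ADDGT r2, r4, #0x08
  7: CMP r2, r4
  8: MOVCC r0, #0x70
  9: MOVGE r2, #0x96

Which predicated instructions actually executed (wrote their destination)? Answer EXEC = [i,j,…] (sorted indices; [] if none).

EXEC = [2,6,9]

0: ✓ CMP  NZCV=1000
1: · MOVPL
2: ✓ MOVMI  r2←0x5e
3: · MOVHI
4: ✓ CMP  NZCV=1001
5: · ADDEQ
6: ✓ ADDGT  r2←0x70
7: ✓ CMP  NZCV=0010
8: · MOVCC
9: ✓ MOVGE  r2←0x96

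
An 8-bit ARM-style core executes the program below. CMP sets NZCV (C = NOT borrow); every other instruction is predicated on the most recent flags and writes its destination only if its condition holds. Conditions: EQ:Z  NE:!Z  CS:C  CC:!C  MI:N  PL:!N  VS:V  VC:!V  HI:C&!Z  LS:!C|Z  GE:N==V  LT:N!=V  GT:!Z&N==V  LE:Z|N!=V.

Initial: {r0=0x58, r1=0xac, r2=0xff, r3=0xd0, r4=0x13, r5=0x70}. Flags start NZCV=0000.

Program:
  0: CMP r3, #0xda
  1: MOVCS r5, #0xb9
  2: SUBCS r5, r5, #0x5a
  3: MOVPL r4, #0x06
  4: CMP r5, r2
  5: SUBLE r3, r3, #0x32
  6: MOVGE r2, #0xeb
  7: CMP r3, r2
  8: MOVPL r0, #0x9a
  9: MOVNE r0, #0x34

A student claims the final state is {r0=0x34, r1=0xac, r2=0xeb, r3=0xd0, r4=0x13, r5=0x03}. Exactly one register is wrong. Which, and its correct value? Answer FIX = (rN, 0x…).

FIX = (r5, 0x70)

[0] flags=1000 → (cmp)
[1] flags=1000 CS?F → skip
[2] flags=1000 CS?F → skip
[3] flags=1000 PL?F → skip
[4] flags=0000 → (cmp)
[5] flags=0000 LE?F → skip
[6] flags=0000 GE?T → r2=0xeb
[7] flags=1000 → (cmp)
[8] flags=1000 PL?F → skip
[9] flags=1000 NE?T → r0=0x34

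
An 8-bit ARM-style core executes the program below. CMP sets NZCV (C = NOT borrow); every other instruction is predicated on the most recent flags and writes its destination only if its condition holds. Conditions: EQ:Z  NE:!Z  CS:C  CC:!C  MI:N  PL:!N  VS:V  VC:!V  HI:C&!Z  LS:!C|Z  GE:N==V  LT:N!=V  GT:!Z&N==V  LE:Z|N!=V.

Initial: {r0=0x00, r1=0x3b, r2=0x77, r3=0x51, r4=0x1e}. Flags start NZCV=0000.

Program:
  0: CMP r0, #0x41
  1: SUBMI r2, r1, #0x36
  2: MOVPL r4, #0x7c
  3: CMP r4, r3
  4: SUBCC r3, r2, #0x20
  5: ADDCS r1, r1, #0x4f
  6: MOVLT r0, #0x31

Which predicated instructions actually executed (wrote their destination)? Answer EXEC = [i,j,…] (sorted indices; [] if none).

[0] flags=1000 → (cmp)
[1] flags=1000 MI?T → r2=0x05
[2] flags=1000 PL?F → skip
[3] flags=1000 → (cmp)
[4] flags=1000 CC?T → r3=0xe5
[5] flags=1000 CS?F → skip
[6] flags=1000 LT?T → r0=0x31

EXEC = [1,4,6]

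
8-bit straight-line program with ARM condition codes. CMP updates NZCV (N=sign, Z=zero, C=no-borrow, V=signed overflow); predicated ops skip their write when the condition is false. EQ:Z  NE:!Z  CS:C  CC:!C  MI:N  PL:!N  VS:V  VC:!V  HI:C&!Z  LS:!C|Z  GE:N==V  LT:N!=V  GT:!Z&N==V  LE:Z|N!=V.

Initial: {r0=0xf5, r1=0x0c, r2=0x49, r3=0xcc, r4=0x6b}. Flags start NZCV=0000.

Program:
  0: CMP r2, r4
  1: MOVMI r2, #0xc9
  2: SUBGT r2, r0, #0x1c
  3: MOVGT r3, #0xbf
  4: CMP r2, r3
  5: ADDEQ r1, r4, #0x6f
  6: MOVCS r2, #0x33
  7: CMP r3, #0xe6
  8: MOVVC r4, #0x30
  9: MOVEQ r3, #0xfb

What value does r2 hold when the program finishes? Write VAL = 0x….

[0] flags=1000 → (cmp)
[1] flags=1000 MI?T → r2=0xc9
[2] flags=1000 GT?F → skip
[3] flags=1000 GT?F → skip
[4] flags=1000 → (cmp)
[5] flags=1000 EQ?F → skip
[6] flags=1000 CS?F → skip
[7] flags=1000 → (cmp)
[8] flags=1000 VC?T → r4=0x30
[9] flags=1000 EQ?F → skip

VAL = 0xc9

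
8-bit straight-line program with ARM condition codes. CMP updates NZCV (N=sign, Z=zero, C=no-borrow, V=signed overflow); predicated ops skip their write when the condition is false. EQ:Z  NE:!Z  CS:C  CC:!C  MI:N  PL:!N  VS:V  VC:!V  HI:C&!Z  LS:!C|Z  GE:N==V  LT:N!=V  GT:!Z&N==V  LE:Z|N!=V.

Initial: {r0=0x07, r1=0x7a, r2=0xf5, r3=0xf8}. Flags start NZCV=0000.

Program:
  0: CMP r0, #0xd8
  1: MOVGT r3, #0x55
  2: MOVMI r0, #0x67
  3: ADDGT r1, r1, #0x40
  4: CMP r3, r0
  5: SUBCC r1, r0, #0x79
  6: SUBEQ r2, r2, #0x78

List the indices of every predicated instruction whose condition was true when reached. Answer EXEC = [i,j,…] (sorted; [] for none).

0: ✓ CMP  NZCV=0000
1: ✓ MOVGT  r3←0x55
2: · MOVMI
3: ✓ ADDGT  r1←0xba
4: ✓ CMP  NZCV=0010
5: · SUBCC
6: · SUBEQ

EXEC = [1,3]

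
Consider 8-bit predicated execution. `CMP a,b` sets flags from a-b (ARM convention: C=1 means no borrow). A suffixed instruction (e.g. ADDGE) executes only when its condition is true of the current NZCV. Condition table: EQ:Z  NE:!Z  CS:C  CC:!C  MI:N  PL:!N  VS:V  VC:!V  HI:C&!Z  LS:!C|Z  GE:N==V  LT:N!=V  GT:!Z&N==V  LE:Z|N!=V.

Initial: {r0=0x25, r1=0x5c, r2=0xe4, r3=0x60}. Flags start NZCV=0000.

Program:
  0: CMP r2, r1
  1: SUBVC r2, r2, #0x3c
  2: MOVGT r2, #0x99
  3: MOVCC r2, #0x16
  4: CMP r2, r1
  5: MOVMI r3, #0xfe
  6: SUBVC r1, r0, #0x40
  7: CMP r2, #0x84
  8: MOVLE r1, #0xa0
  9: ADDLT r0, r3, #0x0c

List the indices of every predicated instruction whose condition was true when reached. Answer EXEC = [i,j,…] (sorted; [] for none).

EXEC = [1]

0: ✓ CMP  NZCV=1010
1: ✓ SUBVC  r2←0xa8
2: · MOVGT
3: · MOVCC
4: ✓ CMP  NZCV=0011
5: · MOVMI
6: · SUBVC
7: ✓ CMP  NZCV=0010
8: · MOVLE
9: · ADDLT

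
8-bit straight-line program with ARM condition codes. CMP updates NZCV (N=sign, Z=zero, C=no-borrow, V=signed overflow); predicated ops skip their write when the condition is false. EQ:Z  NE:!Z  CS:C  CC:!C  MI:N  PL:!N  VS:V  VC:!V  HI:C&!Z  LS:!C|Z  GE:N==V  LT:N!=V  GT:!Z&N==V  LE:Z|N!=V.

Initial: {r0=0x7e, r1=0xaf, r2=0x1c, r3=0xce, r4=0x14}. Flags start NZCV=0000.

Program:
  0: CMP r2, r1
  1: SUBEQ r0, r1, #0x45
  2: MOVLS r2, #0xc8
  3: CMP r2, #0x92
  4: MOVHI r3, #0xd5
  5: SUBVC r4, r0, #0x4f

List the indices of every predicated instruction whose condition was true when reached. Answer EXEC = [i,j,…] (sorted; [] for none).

0: ✓ CMP  NZCV=0000
1: · SUBEQ
2: ✓ MOVLS  r2←0xc8
3: ✓ CMP  NZCV=0010
4: ✓ MOVHI  r3←0xd5
5: ✓ SUBVC  r4←0x2f

EXEC = [2,4,5]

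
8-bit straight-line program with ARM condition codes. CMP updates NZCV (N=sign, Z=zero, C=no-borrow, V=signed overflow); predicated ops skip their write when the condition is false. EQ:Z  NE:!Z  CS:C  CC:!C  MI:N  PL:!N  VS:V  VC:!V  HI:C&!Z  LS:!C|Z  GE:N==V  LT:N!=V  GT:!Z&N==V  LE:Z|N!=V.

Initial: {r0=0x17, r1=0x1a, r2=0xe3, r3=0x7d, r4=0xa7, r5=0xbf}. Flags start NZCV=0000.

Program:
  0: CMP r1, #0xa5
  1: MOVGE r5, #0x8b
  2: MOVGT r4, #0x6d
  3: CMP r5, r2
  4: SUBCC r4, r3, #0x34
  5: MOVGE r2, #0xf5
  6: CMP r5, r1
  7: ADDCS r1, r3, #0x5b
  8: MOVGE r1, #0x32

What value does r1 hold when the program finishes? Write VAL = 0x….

[0] flags=0000 → (cmp)
[1] flags=0000 GE?T → r5=0x8b
[2] flags=0000 GT?T → r4=0x6d
[3] flags=1000 → (cmp)
[4] flags=1000 CC?T → r4=0x49
[5] flags=1000 GE?F → skip
[6] flags=0011 → (cmp)
[7] flags=0011 CS?T → r1=0xd8
[8] flags=0011 GE?F → skip

VAL = 0xd8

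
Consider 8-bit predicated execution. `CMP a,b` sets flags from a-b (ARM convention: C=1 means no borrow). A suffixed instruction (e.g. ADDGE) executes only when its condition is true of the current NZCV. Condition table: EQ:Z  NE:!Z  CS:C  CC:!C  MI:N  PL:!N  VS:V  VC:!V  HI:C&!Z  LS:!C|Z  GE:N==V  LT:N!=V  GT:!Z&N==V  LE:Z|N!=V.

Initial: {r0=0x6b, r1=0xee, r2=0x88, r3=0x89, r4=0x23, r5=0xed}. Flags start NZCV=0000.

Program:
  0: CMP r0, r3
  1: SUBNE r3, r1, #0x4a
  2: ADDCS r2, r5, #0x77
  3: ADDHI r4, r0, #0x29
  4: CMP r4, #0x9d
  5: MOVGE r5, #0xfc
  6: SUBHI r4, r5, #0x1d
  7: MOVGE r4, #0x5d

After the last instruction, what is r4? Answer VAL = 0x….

VAL = 0x5d

[0] flags=1001 → (cmp)
[1] flags=1001 NE?T → r3=0xa4
[2] flags=1001 CS?F → skip
[3] flags=1001 HI?F → skip
[4] flags=1001 → (cmp)
[5] flags=1001 GE?T → r5=0xfc
[6] flags=1001 HI?F → skip
[7] flags=1001 GE?T → r4=0x5d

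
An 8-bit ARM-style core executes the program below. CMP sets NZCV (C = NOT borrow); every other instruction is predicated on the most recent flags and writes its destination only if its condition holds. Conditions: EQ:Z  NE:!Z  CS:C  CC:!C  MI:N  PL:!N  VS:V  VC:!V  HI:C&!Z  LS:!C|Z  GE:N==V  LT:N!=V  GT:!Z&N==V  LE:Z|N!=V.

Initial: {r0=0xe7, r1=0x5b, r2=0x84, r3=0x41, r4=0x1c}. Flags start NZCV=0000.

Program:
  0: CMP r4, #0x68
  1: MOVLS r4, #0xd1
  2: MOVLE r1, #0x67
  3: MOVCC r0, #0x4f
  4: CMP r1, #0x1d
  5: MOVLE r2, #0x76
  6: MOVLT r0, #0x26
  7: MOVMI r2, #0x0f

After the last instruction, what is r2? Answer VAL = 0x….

VAL = 0x84

[0] flags=1000 → (cmp)
[1] flags=1000 LS?T → r4=0xd1
[2] flags=1000 LE?T → r1=0x67
[3] flags=1000 CC?T → r0=0x4f
[4] flags=0010 → (cmp)
[5] flags=0010 LE?F → skip
[6] flags=0010 LT?F → skip
[7] flags=0010 MI?F → skip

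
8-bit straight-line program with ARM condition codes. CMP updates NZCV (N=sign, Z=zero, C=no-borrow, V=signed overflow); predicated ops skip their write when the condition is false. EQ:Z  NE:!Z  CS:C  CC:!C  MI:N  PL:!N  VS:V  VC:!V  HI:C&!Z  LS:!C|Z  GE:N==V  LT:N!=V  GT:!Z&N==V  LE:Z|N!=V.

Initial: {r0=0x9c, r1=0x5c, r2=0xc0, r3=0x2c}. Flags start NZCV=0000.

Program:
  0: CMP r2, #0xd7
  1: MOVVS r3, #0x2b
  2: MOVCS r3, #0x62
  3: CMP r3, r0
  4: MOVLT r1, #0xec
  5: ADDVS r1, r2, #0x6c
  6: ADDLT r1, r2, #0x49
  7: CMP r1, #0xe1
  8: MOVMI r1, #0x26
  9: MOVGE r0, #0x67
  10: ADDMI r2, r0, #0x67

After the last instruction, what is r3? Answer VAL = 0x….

[0] flags=1000 → (cmp)
[1] flags=1000 VS?F → skip
[2] flags=1000 CS?F → skip
[3] flags=1001 → (cmp)
[4] flags=1001 LT?F → skip
[5] flags=1001 VS?T → r1=0x2c
[6] flags=1001 LT?F → skip
[7] flags=0000 → (cmp)
[8] flags=0000 MI?F → skip
[9] flags=0000 GE?T → r0=0x67
[10] flags=0000 MI?F → skip

VAL = 0x2c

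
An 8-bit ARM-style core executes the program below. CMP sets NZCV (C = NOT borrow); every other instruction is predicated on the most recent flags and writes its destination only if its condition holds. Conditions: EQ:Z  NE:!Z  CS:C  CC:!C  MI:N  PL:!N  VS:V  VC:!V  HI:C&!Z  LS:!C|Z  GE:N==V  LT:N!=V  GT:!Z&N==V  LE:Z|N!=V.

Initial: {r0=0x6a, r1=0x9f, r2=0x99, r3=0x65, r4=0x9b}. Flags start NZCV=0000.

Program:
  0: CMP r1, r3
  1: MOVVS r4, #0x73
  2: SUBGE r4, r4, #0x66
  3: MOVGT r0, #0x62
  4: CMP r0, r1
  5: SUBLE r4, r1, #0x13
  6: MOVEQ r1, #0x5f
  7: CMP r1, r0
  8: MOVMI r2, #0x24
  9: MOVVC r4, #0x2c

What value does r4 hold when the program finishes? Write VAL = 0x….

VAL = 0x73

0: ✓ CMP  NZCV=0011
1: ✓ MOVVS  r4←0x73
2: · SUBGE
3: · MOVGT
4: ✓ CMP  NZCV=1001
5: · SUBLE
6: · MOVEQ
7: ✓ CMP  NZCV=0011
8: · MOVMI
9: · MOVVC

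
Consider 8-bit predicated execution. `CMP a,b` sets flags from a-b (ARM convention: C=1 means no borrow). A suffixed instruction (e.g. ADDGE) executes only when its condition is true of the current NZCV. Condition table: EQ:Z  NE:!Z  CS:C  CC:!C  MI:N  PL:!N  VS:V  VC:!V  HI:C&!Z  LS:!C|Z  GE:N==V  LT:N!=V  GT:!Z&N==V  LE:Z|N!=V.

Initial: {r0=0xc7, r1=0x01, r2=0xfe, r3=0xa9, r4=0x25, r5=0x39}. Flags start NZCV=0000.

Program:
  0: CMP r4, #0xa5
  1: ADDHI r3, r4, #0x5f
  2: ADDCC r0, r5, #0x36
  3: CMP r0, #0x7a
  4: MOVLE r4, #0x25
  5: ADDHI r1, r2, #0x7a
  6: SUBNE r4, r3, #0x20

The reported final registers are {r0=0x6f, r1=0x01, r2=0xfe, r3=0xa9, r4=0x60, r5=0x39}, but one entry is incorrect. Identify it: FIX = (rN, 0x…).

[0] flags=1001 → (cmp)
[1] flags=1001 HI?F → skip
[2] flags=1001 CC?T → r0=0x6f
[3] flags=1000 → (cmp)
[4] flags=1000 LE?T → r4=0x25
[5] flags=1000 HI?F → skip
[6] flags=1000 NE?T → r4=0x89

FIX = (r4, 0x89)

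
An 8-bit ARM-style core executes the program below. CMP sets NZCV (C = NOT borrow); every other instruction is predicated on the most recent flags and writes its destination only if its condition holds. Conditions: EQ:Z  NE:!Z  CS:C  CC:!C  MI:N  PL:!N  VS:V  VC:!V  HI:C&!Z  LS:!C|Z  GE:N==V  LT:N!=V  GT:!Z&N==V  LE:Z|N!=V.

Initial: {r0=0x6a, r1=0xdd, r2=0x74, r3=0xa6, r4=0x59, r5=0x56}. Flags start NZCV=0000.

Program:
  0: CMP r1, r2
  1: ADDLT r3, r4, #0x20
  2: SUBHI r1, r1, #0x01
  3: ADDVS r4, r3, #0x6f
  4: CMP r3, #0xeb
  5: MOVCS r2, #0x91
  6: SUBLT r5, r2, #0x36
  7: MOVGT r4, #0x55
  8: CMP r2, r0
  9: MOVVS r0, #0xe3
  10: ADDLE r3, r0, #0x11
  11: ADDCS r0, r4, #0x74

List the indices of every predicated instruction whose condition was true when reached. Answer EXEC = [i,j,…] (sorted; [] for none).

EXEC = [1,2,3,7,11]

[0] flags=0011 → (cmp)
[1] flags=0011 LT?T → r3=0x79
[2] flags=0011 HI?T → r1=0xdc
[3] flags=0011 VS?T → r4=0xe8
[4] flags=1001 → (cmp)
[5] flags=1001 CS?F → skip
[6] flags=1001 LT?F → skip
[7] flags=1001 GT?T → r4=0x55
[8] flags=0010 → (cmp)
[9] flags=0010 VS?F → skip
[10] flags=0010 LE?F → skip
[11] flags=0010 CS?T → r0=0xc9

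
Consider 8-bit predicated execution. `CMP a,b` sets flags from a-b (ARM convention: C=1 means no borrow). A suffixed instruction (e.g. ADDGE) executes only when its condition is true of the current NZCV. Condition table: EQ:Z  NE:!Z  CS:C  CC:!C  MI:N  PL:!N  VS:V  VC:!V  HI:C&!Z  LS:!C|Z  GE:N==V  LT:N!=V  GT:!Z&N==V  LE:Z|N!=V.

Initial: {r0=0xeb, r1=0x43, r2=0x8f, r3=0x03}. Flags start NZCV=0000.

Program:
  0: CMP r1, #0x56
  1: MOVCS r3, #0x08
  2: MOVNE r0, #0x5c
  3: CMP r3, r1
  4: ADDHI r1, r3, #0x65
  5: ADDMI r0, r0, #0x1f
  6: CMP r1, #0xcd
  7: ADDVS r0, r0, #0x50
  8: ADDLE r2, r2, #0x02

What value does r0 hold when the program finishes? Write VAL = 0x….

VAL = 0x7b

0: ✓ CMP  NZCV=1000
1: · MOVCS
2: ✓ MOVNE  r0←0x5c
3: ✓ CMP  NZCV=1000
4: · ADDHI
5: ✓ ADDMI  r0←0x7b
6: ✓ CMP  NZCV=0000
7: · ADDVS
8: · ADDLE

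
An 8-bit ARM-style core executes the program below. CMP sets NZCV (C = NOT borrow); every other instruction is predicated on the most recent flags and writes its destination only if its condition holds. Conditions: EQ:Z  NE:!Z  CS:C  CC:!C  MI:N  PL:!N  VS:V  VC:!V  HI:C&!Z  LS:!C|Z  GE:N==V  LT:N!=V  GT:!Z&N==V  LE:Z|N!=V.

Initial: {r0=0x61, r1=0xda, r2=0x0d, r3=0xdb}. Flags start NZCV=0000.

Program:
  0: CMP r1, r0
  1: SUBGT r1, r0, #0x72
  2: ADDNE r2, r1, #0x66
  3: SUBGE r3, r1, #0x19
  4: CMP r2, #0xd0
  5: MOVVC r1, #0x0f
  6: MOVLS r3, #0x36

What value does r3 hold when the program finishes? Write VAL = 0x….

VAL = 0x36

0: ✓ CMP  NZCV=0011
1: · SUBGT
2: ✓ ADDNE  r2←0x40
3: · SUBGE
4: ✓ CMP  NZCV=0000
5: ✓ MOVVC  r1←0x0f
6: ✓ MOVLS  r3←0x36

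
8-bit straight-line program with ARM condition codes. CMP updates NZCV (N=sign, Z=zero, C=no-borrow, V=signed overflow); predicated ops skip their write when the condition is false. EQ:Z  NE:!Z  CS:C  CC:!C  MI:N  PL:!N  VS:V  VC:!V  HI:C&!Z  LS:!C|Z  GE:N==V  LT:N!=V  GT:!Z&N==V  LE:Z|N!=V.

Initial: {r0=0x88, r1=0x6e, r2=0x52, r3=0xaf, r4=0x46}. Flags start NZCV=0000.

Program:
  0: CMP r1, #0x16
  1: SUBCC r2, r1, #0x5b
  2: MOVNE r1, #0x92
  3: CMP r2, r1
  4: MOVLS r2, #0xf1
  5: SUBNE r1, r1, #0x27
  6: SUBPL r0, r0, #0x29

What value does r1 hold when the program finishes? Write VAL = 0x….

VAL = 0x6b

[0] flags=0010 → (cmp)
[1] flags=0010 CC?F → skip
[2] flags=0010 NE?T → r1=0x92
[3] flags=1001 → (cmp)
[4] flags=1001 LS?T → r2=0xf1
[5] flags=1001 NE?T → r1=0x6b
[6] flags=1001 PL?F → skip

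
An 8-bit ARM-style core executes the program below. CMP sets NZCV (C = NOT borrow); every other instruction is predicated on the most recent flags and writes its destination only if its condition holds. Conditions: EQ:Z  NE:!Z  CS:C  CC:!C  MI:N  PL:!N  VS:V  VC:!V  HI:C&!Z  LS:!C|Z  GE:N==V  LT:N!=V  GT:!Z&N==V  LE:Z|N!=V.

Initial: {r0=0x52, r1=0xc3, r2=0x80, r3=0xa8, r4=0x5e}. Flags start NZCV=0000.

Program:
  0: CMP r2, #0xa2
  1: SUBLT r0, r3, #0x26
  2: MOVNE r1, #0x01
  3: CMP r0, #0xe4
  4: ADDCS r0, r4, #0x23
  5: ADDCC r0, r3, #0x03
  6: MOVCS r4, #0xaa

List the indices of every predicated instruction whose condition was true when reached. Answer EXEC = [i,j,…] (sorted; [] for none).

EXEC = [1,2,5]

0: ✓ CMP  NZCV=1000
1: ✓ SUBLT  r0←0x82
2: ✓ MOVNE  r1←0x01
3: ✓ CMP  NZCV=1000
4: · ADDCS
5: ✓ ADDCC  r0←0xab
6: · MOVCS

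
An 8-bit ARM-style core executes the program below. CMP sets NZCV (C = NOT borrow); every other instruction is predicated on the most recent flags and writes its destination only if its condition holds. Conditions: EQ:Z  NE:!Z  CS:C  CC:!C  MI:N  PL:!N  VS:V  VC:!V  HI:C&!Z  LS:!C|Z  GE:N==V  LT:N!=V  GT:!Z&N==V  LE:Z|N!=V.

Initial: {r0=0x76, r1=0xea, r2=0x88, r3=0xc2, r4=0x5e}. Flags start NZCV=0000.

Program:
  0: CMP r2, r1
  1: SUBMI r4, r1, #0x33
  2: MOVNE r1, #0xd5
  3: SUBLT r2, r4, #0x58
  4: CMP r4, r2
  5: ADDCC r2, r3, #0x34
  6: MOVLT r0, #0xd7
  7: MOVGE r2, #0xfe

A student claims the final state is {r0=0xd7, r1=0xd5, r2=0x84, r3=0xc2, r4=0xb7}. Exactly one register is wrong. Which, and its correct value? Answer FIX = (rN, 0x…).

[0] flags=1000 → (cmp)
[1] flags=1000 MI?T → r4=0xb7
[2] flags=1000 NE?T → r1=0xd5
[3] flags=1000 LT?T → r2=0x5f
[4] flags=0011 → (cmp)
[5] flags=0011 CC?F → skip
[6] flags=0011 LT?T → r0=0xd7
[7] flags=0011 GE?F → skip

FIX = (r2, 0x5f)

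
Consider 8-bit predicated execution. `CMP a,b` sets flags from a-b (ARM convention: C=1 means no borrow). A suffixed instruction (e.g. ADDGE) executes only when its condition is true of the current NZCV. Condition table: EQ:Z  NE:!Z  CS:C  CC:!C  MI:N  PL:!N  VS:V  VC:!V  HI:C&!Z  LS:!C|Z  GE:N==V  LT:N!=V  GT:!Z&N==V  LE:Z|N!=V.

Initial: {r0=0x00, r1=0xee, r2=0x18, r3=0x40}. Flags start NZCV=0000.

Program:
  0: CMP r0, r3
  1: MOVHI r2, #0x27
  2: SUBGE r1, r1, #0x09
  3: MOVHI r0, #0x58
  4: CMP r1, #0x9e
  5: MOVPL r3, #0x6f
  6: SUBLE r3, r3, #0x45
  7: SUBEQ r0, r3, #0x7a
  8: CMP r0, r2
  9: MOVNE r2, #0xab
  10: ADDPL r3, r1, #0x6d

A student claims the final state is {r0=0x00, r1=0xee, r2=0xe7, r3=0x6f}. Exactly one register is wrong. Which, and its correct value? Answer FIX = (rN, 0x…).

FIX = (r2, 0xab)

[0] flags=1000 → (cmp)
[1] flags=1000 HI?F → skip
[2] flags=1000 GE?F → skip
[3] flags=1000 HI?F → skip
[4] flags=0010 → (cmp)
[5] flags=0010 PL?T → r3=0x6f
[6] flags=0010 LE?F → skip
[7] flags=0010 EQ?F → skip
[8] flags=1000 → (cmp)
[9] flags=1000 NE?T → r2=0xab
[10] flags=1000 PL?F → skip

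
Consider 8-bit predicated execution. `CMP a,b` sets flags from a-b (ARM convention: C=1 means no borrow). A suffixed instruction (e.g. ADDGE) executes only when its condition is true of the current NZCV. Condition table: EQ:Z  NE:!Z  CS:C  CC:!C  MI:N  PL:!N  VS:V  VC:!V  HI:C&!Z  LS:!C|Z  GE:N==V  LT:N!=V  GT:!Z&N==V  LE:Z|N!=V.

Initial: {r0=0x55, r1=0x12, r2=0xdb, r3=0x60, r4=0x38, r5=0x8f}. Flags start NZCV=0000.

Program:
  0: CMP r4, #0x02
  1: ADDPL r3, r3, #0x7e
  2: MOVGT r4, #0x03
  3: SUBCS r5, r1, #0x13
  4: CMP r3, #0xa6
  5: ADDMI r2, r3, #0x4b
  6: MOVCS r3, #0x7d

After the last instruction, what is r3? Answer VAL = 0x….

0: ✓ CMP  NZCV=0010
1: ✓ ADDPL  r3←0xde
2: ✓ MOVGT  r4←0x03
3: ✓ SUBCS  r5←0xff
4: ✓ CMP  NZCV=0010
5: · ADDMI
6: ✓ MOVCS  r3←0x7d

VAL = 0x7d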